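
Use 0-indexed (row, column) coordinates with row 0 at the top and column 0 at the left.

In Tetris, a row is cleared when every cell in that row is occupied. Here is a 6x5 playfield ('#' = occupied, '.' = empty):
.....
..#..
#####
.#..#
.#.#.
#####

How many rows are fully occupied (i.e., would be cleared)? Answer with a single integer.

Check each row:
  row 0: 5 empty cells -> not full
  row 1: 4 empty cells -> not full
  row 2: 0 empty cells -> FULL (clear)
  row 3: 3 empty cells -> not full
  row 4: 3 empty cells -> not full
  row 5: 0 empty cells -> FULL (clear)
Total rows cleared: 2

Answer: 2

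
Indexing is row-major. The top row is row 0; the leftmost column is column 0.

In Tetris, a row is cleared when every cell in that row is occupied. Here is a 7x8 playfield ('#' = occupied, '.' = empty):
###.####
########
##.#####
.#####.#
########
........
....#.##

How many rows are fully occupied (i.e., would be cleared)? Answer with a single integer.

Answer: 2

Derivation:
Check each row:
  row 0: 1 empty cell -> not full
  row 1: 0 empty cells -> FULL (clear)
  row 2: 1 empty cell -> not full
  row 3: 2 empty cells -> not full
  row 4: 0 empty cells -> FULL (clear)
  row 5: 8 empty cells -> not full
  row 6: 5 empty cells -> not full
Total rows cleared: 2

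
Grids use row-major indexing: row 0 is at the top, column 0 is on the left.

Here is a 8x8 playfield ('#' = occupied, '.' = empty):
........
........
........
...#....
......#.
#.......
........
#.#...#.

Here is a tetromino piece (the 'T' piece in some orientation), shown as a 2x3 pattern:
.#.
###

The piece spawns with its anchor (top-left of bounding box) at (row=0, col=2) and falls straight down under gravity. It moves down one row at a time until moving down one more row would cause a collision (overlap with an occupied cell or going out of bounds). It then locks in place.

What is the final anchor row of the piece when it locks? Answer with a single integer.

Spawn at (row=0, col=2). Try each row:
  row 0: fits
  row 1: fits
  row 2: blocked -> lock at row 1

Answer: 1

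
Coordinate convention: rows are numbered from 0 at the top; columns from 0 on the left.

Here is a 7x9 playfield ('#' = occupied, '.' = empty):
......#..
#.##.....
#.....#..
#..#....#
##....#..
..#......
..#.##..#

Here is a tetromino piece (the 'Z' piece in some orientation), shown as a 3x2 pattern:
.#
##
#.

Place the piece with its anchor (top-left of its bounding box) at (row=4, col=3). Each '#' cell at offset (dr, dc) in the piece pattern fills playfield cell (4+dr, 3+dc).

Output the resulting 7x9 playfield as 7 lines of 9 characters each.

Answer: ......#..
#.##.....
#.....#..
#..#....#
##..#.#..
..###....
..####..#

Derivation:
Fill (4+0,3+1) = (4,4)
Fill (4+1,3+0) = (5,3)
Fill (4+1,3+1) = (5,4)
Fill (4+2,3+0) = (6,3)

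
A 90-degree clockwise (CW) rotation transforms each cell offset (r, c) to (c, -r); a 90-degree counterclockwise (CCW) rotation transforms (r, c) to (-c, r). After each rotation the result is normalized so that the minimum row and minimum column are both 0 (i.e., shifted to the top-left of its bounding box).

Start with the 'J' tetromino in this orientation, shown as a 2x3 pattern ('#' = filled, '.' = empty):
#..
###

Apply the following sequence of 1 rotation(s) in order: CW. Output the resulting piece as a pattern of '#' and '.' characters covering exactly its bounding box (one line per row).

Start:
#..
###
After rotation 1 (CW):
##
#.
#.

Answer: ##
#.
#.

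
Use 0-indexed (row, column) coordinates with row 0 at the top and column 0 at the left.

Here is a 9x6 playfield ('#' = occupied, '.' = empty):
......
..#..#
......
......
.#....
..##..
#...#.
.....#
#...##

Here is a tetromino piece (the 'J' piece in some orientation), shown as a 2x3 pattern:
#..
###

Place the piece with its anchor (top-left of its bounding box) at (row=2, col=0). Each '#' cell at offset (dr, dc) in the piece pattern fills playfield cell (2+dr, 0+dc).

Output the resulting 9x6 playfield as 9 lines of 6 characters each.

Fill (2+0,0+0) = (2,0)
Fill (2+1,0+0) = (3,0)
Fill (2+1,0+1) = (3,1)
Fill (2+1,0+2) = (3,2)

Answer: ......
..#..#
#.....
###...
.#....
..##..
#...#.
.....#
#...##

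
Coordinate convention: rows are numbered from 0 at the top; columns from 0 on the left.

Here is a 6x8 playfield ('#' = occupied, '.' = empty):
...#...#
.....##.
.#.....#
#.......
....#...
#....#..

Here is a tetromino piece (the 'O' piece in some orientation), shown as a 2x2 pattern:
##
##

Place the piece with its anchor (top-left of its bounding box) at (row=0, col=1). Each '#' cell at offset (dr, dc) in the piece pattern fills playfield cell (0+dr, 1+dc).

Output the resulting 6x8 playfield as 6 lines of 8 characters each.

Fill (0+0,1+0) = (0,1)
Fill (0+0,1+1) = (0,2)
Fill (0+1,1+0) = (1,1)
Fill (0+1,1+1) = (1,2)

Answer: .###...#
.##..##.
.#.....#
#.......
....#...
#....#..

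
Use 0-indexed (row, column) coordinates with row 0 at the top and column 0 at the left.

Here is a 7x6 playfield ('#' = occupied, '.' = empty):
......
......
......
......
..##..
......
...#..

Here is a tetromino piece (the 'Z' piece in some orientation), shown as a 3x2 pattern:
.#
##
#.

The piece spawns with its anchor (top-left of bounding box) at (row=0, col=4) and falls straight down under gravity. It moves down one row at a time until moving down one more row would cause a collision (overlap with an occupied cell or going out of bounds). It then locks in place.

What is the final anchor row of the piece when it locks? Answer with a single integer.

Spawn at (row=0, col=4). Try each row:
  row 0: fits
  row 1: fits
  row 2: fits
  row 3: fits
  row 4: fits
  row 5: blocked -> lock at row 4

Answer: 4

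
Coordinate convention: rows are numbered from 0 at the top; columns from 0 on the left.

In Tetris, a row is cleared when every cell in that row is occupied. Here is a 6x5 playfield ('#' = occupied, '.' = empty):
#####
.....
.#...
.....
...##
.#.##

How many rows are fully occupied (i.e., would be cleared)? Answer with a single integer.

Answer: 1

Derivation:
Check each row:
  row 0: 0 empty cells -> FULL (clear)
  row 1: 5 empty cells -> not full
  row 2: 4 empty cells -> not full
  row 3: 5 empty cells -> not full
  row 4: 3 empty cells -> not full
  row 5: 2 empty cells -> not full
Total rows cleared: 1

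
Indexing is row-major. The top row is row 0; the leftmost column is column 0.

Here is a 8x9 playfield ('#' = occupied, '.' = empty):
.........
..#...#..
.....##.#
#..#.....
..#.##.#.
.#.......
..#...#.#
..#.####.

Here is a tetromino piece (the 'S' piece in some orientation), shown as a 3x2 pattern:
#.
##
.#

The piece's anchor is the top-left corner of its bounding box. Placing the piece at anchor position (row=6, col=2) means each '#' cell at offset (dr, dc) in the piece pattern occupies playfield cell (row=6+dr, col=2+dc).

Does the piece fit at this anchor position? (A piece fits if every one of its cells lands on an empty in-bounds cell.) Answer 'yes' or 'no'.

Answer: no

Derivation:
Check each piece cell at anchor (6, 2):
  offset (0,0) -> (6,2): occupied ('#') -> FAIL
  offset (1,0) -> (7,2): occupied ('#') -> FAIL
  offset (1,1) -> (7,3): empty -> OK
  offset (2,1) -> (8,3): out of bounds -> FAIL
All cells valid: no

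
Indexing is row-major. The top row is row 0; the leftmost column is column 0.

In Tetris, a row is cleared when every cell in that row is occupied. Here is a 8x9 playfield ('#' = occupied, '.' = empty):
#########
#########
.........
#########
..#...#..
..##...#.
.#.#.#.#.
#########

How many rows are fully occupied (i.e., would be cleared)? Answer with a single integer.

Check each row:
  row 0: 0 empty cells -> FULL (clear)
  row 1: 0 empty cells -> FULL (clear)
  row 2: 9 empty cells -> not full
  row 3: 0 empty cells -> FULL (clear)
  row 4: 7 empty cells -> not full
  row 5: 6 empty cells -> not full
  row 6: 5 empty cells -> not full
  row 7: 0 empty cells -> FULL (clear)
Total rows cleared: 4

Answer: 4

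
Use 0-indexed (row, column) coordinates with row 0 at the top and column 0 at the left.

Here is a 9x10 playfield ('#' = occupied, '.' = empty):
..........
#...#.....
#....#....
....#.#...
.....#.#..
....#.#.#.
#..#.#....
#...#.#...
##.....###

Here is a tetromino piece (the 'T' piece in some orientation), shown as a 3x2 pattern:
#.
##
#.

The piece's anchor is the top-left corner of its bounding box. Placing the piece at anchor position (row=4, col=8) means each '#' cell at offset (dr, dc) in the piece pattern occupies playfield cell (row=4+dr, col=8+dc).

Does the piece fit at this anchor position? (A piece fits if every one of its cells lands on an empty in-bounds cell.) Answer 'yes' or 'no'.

Answer: no

Derivation:
Check each piece cell at anchor (4, 8):
  offset (0,0) -> (4,8): empty -> OK
  offset (1,0) -> (5,8): occupied ('#') -> FAIL
  offset (1,1) -> (5,9): empty -> OK
  offset (2,0) -> (6,8): empty -> OK
All cells valid: no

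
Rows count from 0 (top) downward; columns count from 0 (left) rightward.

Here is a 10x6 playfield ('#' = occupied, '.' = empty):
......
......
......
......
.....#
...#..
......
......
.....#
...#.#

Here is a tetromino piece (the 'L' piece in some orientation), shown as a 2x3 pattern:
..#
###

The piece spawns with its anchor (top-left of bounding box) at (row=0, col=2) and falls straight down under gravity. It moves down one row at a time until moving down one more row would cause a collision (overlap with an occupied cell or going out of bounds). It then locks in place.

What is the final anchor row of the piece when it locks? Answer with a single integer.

Answer: 3

Derivation:
Spawn at (row=0, col=2). Try each row:
  row 0: fits
  row 1: fits
  row 2: fits
  row 3: fits
  row 4: blocked -> lock at row 3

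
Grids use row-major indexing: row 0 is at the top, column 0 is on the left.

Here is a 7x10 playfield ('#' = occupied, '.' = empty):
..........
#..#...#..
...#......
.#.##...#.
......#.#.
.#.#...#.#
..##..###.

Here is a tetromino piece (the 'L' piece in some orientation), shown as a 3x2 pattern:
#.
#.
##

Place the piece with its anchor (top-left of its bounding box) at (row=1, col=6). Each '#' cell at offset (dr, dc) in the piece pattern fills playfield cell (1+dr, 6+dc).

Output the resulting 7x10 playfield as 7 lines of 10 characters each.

Fill (1+0,6+0) = (1,6)
Fill (1+1,6+0) = (2,6)
Fill (1+2,6+0) = (3,6)
Fill (1+2,6+1) = (3,7)

Answer: ..........
#..#..##..
...#..#...
.#.##.###.
......#.#.
.#.#...#.#
..##..###.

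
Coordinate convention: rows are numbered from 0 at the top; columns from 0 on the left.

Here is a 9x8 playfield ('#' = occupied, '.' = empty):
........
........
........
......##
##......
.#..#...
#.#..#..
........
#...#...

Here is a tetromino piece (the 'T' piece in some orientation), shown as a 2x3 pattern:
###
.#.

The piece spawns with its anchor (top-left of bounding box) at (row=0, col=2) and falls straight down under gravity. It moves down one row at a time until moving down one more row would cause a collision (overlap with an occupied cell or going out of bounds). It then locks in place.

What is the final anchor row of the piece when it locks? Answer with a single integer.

Spawn at (row=0, col=2). Try each row:
  row 0: fits
  row 1: fits
  row 2: fits
  row 3: fits
  row 4: fits
  row 5: blocked -> lock at row 4

Answer: 4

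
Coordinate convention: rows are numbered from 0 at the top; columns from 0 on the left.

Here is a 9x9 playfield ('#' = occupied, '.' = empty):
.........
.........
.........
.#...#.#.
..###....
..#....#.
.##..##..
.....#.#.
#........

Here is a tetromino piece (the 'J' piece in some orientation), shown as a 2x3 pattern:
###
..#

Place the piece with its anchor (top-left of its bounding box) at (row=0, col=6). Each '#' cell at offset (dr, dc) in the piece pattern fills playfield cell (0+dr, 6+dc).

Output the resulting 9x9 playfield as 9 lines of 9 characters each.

Fill (0+0,6+0) = (0,6)
Fill (0+0,6+1) = (0,7)
Fill (0+0,6+2) = (0,8)
Fill (0+1,6+2) = (1,8)

Answer: ......###
........#
.........
.#...#.#.
..###....
..#....#.
.##..##..
.....#.#.
#........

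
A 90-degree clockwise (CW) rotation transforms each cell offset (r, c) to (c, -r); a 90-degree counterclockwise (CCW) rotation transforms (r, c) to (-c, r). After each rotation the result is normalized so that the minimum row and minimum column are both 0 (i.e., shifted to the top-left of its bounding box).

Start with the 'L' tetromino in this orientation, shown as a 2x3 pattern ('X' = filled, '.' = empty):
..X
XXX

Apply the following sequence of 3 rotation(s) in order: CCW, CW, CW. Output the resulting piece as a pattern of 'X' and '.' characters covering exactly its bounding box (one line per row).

Start:
..X
XXX
After rotation 1 (CCW):
XX
.X
.X
After rotation 2 (CW):
..X
XXX
After rotation 3 (CW):
X.
X.
XX

Answer: X.
X.
XX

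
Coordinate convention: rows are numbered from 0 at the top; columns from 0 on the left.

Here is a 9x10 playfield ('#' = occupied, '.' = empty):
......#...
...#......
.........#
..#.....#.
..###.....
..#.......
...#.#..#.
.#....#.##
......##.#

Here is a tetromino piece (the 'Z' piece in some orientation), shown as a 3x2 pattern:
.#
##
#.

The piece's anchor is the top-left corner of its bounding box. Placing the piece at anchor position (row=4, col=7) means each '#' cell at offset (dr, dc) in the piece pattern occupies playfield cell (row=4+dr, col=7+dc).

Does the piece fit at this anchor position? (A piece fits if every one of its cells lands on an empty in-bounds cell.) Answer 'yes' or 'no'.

Answer: yes

Derivation:
Check each piece cell at anchor (4, 7):
  offset (0,1) -> (4,8): empty -> OK
  offset (1,0) -> (5,7): empty -> OK
  offset (1,1) -> (5,8): empty -> OK
  offset (2,0) -> (6,7): empty -> OK
All cells valid: yes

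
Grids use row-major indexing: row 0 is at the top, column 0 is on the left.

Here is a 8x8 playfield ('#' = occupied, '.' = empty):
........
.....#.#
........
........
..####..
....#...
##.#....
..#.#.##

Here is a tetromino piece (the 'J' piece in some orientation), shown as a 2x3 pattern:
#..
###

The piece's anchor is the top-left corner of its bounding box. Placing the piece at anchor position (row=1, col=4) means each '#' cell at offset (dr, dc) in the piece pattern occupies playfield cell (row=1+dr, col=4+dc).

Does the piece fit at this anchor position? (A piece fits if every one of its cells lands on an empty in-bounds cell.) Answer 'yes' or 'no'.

Check each piece cell at anchor (1, 4):
  offset (0,0) -> (1,4): empty -> OK
  offset (1,0) -> (2,4): empty -> OK
  offset (1,1) -> (2,5): empty -> OK
  offset (1,2) -> (2,6): empty -> OK
All cells valid: yes

Answer: yes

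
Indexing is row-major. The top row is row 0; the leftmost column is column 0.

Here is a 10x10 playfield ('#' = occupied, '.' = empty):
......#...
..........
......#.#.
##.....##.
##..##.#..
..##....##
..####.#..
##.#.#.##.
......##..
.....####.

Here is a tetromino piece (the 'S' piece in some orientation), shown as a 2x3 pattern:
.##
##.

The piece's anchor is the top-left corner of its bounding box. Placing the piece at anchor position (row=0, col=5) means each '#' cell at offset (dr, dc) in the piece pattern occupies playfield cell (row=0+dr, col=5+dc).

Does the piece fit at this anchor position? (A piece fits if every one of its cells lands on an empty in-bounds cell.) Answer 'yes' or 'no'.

Answer: no

Derivation:
Check each piece cell at anchor (0, 5):
  offset (0,1) -> (0,6): occupied ('#') -> FAIL
  offset (0,2) -> (0,7): empty -> OK
  offset (1,0) -> (1,5): empty -> OK
  offset (1,1) -> (1,6): empty -> OK
All cells valid: no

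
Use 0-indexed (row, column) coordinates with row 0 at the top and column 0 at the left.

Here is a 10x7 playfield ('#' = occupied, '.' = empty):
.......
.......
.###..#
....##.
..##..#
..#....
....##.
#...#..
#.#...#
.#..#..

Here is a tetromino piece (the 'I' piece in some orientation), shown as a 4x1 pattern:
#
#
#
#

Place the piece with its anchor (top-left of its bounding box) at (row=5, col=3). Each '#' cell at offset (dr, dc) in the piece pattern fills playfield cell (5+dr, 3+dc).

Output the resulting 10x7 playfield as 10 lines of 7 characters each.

Answer: .......
.......
.###..#
....##.
..##..#
..##...
...###.
#..##..
#.##..#
.#..#..

Derivation:
Fill (5+0,3+0) = (5,3)
Fill (5+1,3+0) = (6,3)
Fill (5+2,3+0) = (7,3)
Fill (5+3,3+0) = (8,3)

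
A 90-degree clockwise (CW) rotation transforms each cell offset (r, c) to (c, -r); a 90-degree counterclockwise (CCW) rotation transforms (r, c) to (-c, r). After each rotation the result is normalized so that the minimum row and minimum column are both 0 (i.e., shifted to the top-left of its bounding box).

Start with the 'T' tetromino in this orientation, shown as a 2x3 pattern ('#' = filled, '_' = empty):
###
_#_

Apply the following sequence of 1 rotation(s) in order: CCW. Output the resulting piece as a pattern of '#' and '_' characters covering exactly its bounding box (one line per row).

Answer: #_
##
#_

Derivation:
Start:
###
_#_
After rotation 1 (CCW):
#_
##
#_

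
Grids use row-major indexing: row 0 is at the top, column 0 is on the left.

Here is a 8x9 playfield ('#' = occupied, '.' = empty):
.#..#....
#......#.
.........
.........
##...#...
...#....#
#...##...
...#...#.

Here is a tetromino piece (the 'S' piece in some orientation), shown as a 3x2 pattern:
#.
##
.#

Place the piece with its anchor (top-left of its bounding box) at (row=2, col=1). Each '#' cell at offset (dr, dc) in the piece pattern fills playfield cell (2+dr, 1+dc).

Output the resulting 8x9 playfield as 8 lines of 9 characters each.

Fill (2+0,1+0) = (2,1)
Fill (2+1,1+0) = (3,1)
Fill (2+1,1+1) = (3,2)
Fill (2+2,1+1) = (4,2)

Answer: .#..#....
#......#.
.#.......
.##......
###..#...
...#....#
#...##...
...#...#.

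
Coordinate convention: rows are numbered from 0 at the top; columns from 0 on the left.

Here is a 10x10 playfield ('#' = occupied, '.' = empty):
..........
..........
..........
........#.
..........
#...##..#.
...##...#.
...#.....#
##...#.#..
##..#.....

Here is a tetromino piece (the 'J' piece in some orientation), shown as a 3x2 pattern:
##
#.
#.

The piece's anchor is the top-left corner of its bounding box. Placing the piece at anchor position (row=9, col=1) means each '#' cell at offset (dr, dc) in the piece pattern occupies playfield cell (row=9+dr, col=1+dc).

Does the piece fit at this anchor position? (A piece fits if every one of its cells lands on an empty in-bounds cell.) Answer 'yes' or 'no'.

Check each piece cell at anchor (9, 1):
  offset (0,0) -> (9,1): occupied ('#') -> FAIL
  offset (0,1) -> (9,2): empty -> OK
  offset (1,0) -> (10,1): out of bounds -> FAIL
  offset (2,0) -> (11,1): out of bounds -> FAIL
All cells valid: no

Answer: no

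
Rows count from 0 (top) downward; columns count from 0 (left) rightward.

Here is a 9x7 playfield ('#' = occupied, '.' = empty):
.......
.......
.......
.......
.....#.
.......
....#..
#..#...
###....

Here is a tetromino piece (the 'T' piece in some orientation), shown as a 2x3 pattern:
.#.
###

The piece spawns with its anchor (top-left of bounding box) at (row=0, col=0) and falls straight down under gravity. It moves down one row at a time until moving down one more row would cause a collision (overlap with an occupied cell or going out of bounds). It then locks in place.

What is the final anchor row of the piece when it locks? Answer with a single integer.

Spawn at (row=0, col=0). Try each row:
  row 0: fits
  row 1: fits
  row 2: fits
  row 3: fits
  row 4: fits
  row 5: fits
  row 6: blocked -> lock at row 5

Answer: 5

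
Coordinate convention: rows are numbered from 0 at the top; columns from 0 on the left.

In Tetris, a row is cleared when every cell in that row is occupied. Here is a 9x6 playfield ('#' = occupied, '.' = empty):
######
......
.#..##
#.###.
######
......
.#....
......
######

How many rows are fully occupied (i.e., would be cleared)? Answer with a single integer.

Answer: 3

Derivation:
Check each row:
  row 0: 0 empty cells -> FULL (clear)
  row 1: 6 empty cells -> not full
  row 2: 3 empty cells -> not full
  row 3: 2 empty cells -> not full
  row 4: 0 empty cells -> FULL (clear)
  row 5: 6 empty cells -> not full
  row 6: 5 empty cells -> not full
  row 7: 6 empty cells -> not full
  row 8: 0 empty cells -> FULL (clear)
Total rows cleared: 3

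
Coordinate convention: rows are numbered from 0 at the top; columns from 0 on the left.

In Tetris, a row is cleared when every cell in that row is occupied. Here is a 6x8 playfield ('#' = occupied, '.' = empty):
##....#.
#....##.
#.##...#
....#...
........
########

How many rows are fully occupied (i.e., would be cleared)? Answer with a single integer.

Check each row:
  row 0: 5 empty cells -> not full
  row 1: 5 empty cells -> not full
  row 2: 4 empty cells -> not full
  row 3: 7 empty cells -> not full
  row 4: 8 empty cells -> not full
  row 5: 0 empty cells -> FULL (clear)
Total rows cleared: 1

Answer: 1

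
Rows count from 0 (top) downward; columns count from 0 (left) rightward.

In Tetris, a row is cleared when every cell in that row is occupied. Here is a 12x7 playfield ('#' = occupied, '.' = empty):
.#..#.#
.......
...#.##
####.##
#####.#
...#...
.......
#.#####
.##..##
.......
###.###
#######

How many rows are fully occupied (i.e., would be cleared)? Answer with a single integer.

Check each row:
  row 0: 4 empty cells -> not full
  row 1: 7 empty cells -> not full
  row 2: 4 empty cells -> not full
  row 3: 1 empty cell -> not full
  row 4: 1 empty cell -> not full
  row 5: 6 empty cells -> not full
  row 6: 7 empty cells -> not full
  row 7: 1 empty cell -> not full
  row 8: 3 empty cells -> not full
  row 9: 7 empty cells -> not full
  row 10: 1 empty cell -> not full
  row 11: 0 empty cells -> FULL (clear)
Total rows cleared: 1

Answer: 1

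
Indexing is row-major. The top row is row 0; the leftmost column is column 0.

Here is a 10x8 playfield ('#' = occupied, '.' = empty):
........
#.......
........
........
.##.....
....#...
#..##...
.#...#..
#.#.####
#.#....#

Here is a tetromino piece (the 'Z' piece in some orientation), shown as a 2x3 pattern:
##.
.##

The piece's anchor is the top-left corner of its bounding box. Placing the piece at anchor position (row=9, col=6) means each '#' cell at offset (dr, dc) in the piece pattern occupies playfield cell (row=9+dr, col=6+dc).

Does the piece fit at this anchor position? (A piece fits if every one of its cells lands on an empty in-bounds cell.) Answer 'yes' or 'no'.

Answer: no

Derivation:
Check each piece cell at anchor (9, 6):
  offset (0,0) -> (9,6): empty -> OK
  offset (0,1) -> (9,7): occupied ('#') -> FAIL
  offset (1,1) -> (10,7): out of bounds -> FAIL
  offset (1,2) -> (10,8): out of bounds -> FAIL
All cells valid: no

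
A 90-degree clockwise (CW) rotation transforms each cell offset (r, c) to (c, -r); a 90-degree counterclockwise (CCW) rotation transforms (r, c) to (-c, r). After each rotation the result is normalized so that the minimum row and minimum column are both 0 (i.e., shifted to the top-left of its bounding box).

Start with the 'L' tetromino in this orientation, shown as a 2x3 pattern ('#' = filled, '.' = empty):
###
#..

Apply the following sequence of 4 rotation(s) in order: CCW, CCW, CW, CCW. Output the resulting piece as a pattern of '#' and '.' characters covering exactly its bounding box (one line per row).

Answer: ..#
###

Derivation:
Start:
###
#..
After rotation 1 (CCW):
#.
#.
##
After rotation 2 (CCW):
..#
###
After rotation 3 (CW):
#.
#.
##
After rotation 4 (CCW):
..#
###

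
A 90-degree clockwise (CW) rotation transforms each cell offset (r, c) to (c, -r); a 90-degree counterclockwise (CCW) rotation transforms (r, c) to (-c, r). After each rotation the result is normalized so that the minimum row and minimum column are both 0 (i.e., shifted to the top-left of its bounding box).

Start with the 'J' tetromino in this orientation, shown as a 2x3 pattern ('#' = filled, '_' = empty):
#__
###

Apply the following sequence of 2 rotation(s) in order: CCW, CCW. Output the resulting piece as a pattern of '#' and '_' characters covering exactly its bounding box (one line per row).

Start:
#__
###
After rotation 1 (CCW):
_#
_#
##
After rotation 2 (CCW):
###
__#

Answer: ###
__#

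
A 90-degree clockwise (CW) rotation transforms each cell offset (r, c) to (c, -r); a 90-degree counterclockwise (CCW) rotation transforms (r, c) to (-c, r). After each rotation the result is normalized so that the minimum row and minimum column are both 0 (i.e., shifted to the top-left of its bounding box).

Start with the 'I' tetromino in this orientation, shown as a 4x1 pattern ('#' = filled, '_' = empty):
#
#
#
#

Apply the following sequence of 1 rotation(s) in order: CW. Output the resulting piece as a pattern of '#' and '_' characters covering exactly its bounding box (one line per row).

Start:
#
#
#
#
After rotation 1 (CW):
####

Answer: ####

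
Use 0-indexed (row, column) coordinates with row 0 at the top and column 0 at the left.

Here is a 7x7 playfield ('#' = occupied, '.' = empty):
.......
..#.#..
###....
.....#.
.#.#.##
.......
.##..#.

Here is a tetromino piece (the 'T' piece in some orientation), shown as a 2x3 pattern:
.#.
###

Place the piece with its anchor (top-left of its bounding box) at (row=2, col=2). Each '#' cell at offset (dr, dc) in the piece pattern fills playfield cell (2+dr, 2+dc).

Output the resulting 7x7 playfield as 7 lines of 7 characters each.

Answer: .......
..#.#..
####...
..####.
.#.#.##
.......
.##..#.

Derivation:
Fill (2+0,2+1) = (2,3)
Fill (2+1,2+0) = (3,2)
Fill (2+1,2+1) = (3,3)
Fill (2+1,2+2) = (3,4)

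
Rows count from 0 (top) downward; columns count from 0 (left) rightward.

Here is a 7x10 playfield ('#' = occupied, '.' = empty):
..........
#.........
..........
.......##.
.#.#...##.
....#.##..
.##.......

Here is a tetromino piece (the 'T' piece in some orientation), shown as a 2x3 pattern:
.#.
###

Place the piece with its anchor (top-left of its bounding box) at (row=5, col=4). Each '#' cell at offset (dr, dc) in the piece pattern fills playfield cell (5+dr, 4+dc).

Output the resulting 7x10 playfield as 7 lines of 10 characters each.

Fill (5+0,4+1) = (5,5)
Fill (5+1,4+0) = (6,4)
Fill (5+1,4+1) = (6,5)
Fill (5+1,4+2) = (6,6)

Answer: ..........
#.........
..........
.......##.
.#.#...##.
....####..
.##.###...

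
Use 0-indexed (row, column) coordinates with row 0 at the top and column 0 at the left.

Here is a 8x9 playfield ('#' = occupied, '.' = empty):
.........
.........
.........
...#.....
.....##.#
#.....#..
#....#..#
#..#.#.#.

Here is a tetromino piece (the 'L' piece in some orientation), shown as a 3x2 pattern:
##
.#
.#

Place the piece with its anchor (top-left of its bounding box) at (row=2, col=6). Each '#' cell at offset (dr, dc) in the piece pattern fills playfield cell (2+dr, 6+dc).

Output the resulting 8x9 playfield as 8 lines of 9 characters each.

Answer: .........
.........
......##.
...#...#.
.....####
#.....#..
#....#..#
#..#.#.#.

Derivation:
Fill (2+0,6+0) = (2,6)
Fill (2+0,6+1) = (2,7)
Fill (2+1,6+1) = (3,7)
Fill (2+2,6+1) = (4,7)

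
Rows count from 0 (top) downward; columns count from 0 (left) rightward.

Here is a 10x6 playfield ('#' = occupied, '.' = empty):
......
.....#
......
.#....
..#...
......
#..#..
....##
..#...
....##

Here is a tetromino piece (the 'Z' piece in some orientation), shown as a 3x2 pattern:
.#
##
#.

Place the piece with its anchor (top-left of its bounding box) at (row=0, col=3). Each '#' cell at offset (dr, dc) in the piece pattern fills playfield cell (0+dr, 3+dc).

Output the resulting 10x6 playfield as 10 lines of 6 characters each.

Fill (0+0,3+1) = (0,4)
Fill (0+1,3+0) = (1,3)
Fill (0+1,3+1) = (1,4)
Fill (0+2,3+0) = (2,3)

Answer: ....#.
...###
...#..
.#....
..#...
......
#..#..
....##
..#...
....##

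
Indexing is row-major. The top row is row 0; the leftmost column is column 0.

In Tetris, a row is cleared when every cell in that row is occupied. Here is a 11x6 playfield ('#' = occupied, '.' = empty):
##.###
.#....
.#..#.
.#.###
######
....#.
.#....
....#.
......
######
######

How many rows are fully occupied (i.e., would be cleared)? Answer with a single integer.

Answer: 3

Derivation:
Check each row:
  row 0: 1 empty cell -> not full
  row 1: 5 empty cells -> not full
  row 2: 4 empty cells -> not full
  row 3: 2 empty cells -> not full
  row 4: 0 empty cells -> FULL (clear)
  row 5: 5 empty cells -> not full
  row 6: 5 empty cells -> not full
  row 7: 5 empty cells -> not full
  row 8: 6 empty cells -> not full
  row 9: 0 empty cells -> FULL (clear)
  row 10: 0 empty cells -> FULL (clear)
Total rows cleared: 3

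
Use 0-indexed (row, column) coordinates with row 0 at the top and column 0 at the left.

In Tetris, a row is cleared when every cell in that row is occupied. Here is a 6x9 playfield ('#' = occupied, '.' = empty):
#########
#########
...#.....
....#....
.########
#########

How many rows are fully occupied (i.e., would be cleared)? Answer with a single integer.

Check each row:
  row 0: 0 empty cells -> FULL (clear)
  row 1: 0 empty cells -> FULL (clear)
  row 2: 8 empty cells -> not full
  row 3: 8 empty cells -> not full
  row 4: 1 empty cell -> not full
  row 5: 0 empty cells -> FULL (clear)
Total rows cleared: 3

Answer: 3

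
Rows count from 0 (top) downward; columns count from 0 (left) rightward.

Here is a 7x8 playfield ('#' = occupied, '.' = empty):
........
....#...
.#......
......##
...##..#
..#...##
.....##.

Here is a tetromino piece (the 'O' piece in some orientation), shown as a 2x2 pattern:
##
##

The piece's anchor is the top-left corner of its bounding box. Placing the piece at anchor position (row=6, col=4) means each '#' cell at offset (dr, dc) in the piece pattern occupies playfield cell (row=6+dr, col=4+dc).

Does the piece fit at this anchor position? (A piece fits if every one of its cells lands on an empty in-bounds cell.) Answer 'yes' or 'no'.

Check each piece cell at anchor (6, 4):
  offset (0,0) -> (6,4): empty -> OK
  offset (0,1) -> (6,5): occupied ('#') -> FAIL
  offset (1,0) -> (7,4): out of bounds -> FAIL
  offset (1,1) -> (7,5): out of bounds -> FAIL
All cells valid: no

Answer: no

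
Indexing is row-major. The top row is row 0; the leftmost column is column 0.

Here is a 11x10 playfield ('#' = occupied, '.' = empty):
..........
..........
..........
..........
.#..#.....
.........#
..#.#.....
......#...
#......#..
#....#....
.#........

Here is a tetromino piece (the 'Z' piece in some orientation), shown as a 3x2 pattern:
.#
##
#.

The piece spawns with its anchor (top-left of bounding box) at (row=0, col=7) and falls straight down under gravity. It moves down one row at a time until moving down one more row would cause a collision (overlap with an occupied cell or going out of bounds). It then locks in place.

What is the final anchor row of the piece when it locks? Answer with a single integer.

Spawn at (row=0, col=7). Try each row:
  row 0: fits
  row 1: fits
  row 2: fits
  row 3: fits
  row 4: fits
  row 5: fits
  row 6: blocked -> lock at row 5

Answer: 5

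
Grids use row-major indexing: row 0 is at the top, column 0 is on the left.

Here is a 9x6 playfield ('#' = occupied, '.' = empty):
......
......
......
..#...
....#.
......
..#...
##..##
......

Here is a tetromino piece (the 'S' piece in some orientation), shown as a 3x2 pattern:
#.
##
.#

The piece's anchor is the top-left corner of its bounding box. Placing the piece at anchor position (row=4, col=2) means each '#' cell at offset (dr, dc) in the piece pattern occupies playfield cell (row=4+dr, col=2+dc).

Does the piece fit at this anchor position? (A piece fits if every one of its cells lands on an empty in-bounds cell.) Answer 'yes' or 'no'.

Answer: yes

Derivation:
Check each piece cell at anchor (4, 2):
  offset (0,0) -> (4,2): empty -> OK
  offset (1,0) -> (5,2): empty -> OK
  offset (1,1) -> (5,3): empty -> OK
  offset (2,1) -> (6,3): empty -> OK
All cells valid: yes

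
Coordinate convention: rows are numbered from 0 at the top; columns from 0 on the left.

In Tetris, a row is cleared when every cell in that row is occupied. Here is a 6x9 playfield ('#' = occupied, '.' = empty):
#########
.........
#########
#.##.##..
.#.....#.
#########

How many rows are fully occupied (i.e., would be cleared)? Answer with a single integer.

Answer: 3

Derivation:
Check each row:
  row 0: 0 empty cells -> FULL (clear)
  row 1: 9 empty cells -> not full
  row 2: 0 empty cells -> FULL (clear)
  row 3: 4 empty cells -> not full
  row 4: 7 empty cells -> not full
  row 5: 0 empty cells -> FULL (clear)
Total rows cleared: 3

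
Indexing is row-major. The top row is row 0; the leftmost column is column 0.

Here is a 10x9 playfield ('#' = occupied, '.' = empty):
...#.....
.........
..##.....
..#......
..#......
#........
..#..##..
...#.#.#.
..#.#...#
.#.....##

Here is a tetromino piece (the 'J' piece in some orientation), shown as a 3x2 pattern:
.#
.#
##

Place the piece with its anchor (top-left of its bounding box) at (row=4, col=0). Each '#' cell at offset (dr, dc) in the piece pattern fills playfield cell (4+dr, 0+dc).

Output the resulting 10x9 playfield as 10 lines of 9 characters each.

Answer: ...#.....
.........
..##.....
..#......
.##......
##.......
###..##..
...#.#.#.
..#.#...#
.#.....##

Derivation:
Fill (4+0,0+1) = (4,1)
Fill (4+1,0+1) = (5,1)
Fill (4+2,0+0) = (6,0)
Fill (4+2,0+1) = (6,1)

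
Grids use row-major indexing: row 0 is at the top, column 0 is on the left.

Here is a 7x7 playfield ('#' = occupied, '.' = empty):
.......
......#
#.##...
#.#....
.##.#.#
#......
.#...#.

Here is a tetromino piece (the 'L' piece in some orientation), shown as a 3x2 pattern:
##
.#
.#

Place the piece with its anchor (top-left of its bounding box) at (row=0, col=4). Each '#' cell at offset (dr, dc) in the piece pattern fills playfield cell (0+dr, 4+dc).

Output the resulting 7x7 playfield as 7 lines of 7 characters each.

Answer: ....##.
.....##
#.##.#.
#.#....
.##.#.#
#......
.#...#.

Derivation:
Fill (0+0,4+0) = (0,4)
Fill (0+0,4+1) = (0,5)
Fill (0+1,4+1) = (1,5)
Fill (0+2,4+1) = (2,5)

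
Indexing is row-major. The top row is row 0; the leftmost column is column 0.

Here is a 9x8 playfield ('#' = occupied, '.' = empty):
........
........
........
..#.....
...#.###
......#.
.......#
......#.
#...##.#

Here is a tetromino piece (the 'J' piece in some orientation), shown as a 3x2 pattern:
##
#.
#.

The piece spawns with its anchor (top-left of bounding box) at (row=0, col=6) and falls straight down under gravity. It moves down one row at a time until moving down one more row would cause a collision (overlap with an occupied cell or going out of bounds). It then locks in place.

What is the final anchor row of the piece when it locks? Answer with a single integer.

Answer: 1

Derivation:
Spawn at (row=0, col=6). Try each row:
  row 0: fits
  row 1: fits
  row 2: blocked -> lock at row 1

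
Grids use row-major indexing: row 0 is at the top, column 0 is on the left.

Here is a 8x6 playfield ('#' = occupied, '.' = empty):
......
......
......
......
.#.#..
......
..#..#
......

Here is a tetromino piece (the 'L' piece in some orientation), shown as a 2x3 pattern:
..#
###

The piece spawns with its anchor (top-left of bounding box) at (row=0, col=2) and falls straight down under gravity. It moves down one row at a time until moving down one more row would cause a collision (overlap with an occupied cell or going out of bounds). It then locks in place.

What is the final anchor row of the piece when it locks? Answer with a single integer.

Spawn at (row=0, col=2). Try each row:
  row 0: fits
  row 1: fits
  row 2: fits
  row 3: blocked -> lock at row 2

Answer: 2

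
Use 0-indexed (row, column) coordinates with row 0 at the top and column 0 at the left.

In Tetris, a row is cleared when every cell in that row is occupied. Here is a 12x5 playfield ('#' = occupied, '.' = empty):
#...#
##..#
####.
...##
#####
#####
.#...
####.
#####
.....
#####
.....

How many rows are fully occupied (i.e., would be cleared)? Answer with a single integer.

Check each row:
  row 0: 3 empty cells -> not full
  row 1: 2 empty cells -> not full
  row 2: 1 empty cell -> not full
  row 3: 3 empty cells -> not full
  row 4: 0 empty cells -> FULL (clear)
  row 5: 0 empty cells -> FULL (clear)
  row 6: 4 empty cells -> not full
  row 7: 1 empty cell -> not full
  row 8: 0 empty cells -> FULL (clear)
  row 9: 5 empty cells -> not full
  row 10: 0 empty cells -> FULL (clear)
  row 11: 5 empty cells -> not full
Total rows cleared: 4

Answer: 4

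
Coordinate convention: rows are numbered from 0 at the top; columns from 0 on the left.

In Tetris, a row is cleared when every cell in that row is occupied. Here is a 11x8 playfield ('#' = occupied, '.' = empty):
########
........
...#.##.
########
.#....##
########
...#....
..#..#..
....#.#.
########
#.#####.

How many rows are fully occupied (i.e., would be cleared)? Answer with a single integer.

Answer: 4

Derivation:
Check each row:
  row 0: 0 empty cells -> FULL (clear)
  row 1: 8 empty cells -> not full
  row 2: 5 empty cells -> not full
  row 3: 0 empty cells -> FULL (clear)
  row 4: 5 empty cells -> not full
  row 5: 0 empty cells -> FULL (clear)
  row 6: 7 empty cells -> not full
  row 7: 6 empty cells -> not full
  row 8: 6 empty cells -> not full
  row 9: 0 empty cells -> FULL (clear)
  row 10: 2 empty cells -> not full
Total rows cleared: 4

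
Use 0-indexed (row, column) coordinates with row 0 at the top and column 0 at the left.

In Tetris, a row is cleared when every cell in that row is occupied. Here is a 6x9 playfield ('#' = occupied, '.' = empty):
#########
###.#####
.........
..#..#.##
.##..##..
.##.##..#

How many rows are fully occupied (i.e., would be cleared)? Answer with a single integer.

Check each row:
  row 0: 0 empty cells -> FULL (clear)
  row 1: 1 empty cell -> not full
  row 2: 9 empty cells -> not full
  row 3: 5 empty cells -> not full
  row 4: 5 empty cells -> not full
  row 5: 4 empty cells -> not full
Total rows cleared: 1

Answer: 1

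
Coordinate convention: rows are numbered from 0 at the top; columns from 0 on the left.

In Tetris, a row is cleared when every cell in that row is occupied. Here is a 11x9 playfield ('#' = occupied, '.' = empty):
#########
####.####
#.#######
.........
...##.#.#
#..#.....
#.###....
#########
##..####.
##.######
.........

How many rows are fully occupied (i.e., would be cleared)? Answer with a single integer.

Check each row:
  row 0: 0 empty cells -> FULL (clear)
  row 1: 1 empty cell -> not full
  row 2: 1 empty cell -> not full
  row 3: 9 empty cells -> not full
  row 4: 5 empty cells -> not full
  row 5: 7 empty cells -> not full
  row 6: 5 empty cells -> not full
  row 7: 0 empty cells -> FULL (clear)
  row 8: 3 empty cells -> not full
  row 9: 1 empty cell -> not full
  row 10: 9 empty cells -> not full
Total rows cleared: 2

Answer: 2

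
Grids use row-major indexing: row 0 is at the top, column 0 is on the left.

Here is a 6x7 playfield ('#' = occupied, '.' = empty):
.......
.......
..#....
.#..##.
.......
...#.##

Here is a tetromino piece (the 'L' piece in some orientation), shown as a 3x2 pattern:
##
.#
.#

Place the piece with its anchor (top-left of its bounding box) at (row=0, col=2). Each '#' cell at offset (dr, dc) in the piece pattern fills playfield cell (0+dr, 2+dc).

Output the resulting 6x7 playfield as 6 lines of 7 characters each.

Fill (0+0,2+0) = (0,2)
Fill (0+0,2+1) = (0,3)
Fill (0+1,2+1) = (1,3)
Fill (0+2,2+1) = (2,3)

Answer: ..##...
...#...
..##...
.#..##.
.......
...#.##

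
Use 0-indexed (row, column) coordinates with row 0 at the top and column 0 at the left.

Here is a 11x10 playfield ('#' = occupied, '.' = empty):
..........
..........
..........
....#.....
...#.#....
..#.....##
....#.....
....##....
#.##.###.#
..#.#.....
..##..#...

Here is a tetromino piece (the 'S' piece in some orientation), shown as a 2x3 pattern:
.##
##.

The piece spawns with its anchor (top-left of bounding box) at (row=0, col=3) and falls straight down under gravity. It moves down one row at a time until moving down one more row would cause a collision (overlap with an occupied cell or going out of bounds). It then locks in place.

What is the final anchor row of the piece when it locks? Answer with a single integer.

Answer: 1

Derivation:
Spawn at (row=0, col=3). Try each row:
  row 0: fits
  row 1: fits
  row 2: blocked -> lock at row 1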